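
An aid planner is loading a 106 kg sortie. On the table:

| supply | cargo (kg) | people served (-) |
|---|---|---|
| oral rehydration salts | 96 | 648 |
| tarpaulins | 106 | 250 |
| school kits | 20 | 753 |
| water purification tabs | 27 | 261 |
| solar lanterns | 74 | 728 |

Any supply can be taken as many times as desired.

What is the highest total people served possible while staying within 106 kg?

3765

By people served per kg: school kits 37.65, solar lanterns 9.84, water purification tabs 9.67, oral rehydration salts 6.75 lead.
Taking 5×school kits: 100 kg used, 3765 in people served.
No other feasible combination exceeds 3765.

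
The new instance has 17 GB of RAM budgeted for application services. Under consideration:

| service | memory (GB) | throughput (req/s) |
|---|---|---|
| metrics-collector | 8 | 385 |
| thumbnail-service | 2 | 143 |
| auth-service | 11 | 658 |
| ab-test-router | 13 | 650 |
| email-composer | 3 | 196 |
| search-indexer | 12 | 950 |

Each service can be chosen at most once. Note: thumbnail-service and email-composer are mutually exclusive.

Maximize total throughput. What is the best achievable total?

Best packing: email-composer + search-indexer — 15 GB, 1146 total.

1146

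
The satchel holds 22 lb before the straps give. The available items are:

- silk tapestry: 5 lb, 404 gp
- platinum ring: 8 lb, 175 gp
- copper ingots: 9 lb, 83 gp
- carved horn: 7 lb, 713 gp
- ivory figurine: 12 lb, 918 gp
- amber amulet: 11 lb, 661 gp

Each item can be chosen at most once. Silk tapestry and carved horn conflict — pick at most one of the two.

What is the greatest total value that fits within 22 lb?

1631

Best packing: carved horn + ivory figurine — 19 lb, 1631 total.
Runner-up carved horn + amber amulet tops out at 1374.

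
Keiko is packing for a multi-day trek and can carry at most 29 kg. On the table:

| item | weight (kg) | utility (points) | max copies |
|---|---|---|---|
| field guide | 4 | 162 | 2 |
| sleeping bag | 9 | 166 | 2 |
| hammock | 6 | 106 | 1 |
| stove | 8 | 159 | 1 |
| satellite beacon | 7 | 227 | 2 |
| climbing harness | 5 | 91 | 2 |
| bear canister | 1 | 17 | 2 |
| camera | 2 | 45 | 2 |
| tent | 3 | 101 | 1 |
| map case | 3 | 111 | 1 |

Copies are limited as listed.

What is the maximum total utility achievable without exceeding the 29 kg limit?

1007

Ranking by ratio (utility/kg): field guide 40.50, map case 37.00, tent 33.67, satellite beacon 32.43.
The ratio ordering already packs tightly: 2×field guide + 2×satellite beacon + bear canister + tent + map case, 29 kg, 1007.
No other feasible combination exceeds 1007.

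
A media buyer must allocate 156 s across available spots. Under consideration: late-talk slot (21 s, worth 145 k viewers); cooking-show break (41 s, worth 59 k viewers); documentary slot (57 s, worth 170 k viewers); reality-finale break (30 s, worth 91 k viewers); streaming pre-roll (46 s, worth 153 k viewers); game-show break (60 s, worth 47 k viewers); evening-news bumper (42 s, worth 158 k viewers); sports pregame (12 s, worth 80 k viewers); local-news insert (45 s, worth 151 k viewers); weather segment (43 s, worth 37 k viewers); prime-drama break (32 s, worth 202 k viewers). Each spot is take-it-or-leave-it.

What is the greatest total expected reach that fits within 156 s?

738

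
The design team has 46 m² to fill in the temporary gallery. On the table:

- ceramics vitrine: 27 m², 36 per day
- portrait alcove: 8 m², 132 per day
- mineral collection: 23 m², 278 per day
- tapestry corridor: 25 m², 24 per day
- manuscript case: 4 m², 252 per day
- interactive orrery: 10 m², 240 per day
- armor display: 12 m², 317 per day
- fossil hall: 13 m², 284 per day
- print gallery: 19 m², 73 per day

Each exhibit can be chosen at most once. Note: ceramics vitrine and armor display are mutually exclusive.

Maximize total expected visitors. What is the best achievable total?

Density check — manuscript case 63.00, armor display 26.42, interactive orrery 24.00 are the best per m².
Manuscript case + interactive orrery + armor display + fossil hall uses 39 of the 46 m² and totals 1093.
The closest alternative, portrait alcove + manuscript case + armor display + fossil hall, reaches only 985.

1093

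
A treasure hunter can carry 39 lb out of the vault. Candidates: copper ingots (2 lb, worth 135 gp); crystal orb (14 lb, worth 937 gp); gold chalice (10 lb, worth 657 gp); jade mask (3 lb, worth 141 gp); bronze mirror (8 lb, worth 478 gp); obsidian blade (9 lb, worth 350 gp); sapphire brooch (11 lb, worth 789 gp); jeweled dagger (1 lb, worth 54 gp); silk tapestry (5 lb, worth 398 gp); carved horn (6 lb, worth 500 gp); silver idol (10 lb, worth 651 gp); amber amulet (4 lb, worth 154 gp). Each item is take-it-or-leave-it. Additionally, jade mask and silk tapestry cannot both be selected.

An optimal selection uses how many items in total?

6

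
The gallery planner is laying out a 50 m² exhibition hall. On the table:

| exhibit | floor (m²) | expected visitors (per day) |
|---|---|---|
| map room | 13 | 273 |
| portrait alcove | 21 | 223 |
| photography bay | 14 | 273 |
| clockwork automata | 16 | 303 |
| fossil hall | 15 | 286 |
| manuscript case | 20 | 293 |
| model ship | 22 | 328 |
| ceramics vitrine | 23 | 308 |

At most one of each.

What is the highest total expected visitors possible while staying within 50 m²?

887

Density check — map room 21.00, photography bay 19.50, fossil hall 19.07 are the best per m².
Filling by ratio: map room + photography bay + fossil hall for 832, with 8 m² left unused.
The 14 m² tied up in photography bay is better spent on model ship — total rises to 887 (50 m²).
That's the maximum — no swap from here does better than 887.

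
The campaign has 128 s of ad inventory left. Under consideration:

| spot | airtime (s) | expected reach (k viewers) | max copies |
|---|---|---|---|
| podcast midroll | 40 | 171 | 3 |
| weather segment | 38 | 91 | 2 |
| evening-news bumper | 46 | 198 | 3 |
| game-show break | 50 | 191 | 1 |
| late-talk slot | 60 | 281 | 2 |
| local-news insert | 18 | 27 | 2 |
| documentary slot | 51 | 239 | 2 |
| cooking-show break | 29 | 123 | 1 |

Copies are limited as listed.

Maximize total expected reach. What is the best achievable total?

562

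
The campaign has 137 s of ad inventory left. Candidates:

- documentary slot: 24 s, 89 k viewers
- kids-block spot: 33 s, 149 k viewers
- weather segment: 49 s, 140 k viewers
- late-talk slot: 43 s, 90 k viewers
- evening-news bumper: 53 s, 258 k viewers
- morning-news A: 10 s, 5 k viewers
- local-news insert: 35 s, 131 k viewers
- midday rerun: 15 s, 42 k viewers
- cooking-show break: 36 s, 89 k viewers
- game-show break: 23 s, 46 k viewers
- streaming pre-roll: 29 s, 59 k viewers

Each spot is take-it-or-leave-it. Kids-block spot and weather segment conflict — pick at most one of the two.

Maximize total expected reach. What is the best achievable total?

Kids-block spot + evening-news bumper + local-news insert + midday rerun uses 136 of the 137 s and totals 580.
The closest alternative, kids-block spot + evening-news bumper + morning-news A + local-news insert, reaches only 543.

580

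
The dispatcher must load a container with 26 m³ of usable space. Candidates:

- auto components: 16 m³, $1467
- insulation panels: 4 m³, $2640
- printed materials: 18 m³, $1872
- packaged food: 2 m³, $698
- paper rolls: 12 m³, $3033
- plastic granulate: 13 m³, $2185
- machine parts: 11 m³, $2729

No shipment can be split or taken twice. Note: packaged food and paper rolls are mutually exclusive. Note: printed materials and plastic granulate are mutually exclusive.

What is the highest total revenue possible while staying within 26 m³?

6067

By revenue per m³: insulation panels 660.00, packaged food 349.00, paper rolls 252.75 lead.
Best packing: insulation panels + packaged food + machine parts — 17 m³, 6067 total.
Next best is paper rolls + machine parts at 5762 (23 m³) — short by 305.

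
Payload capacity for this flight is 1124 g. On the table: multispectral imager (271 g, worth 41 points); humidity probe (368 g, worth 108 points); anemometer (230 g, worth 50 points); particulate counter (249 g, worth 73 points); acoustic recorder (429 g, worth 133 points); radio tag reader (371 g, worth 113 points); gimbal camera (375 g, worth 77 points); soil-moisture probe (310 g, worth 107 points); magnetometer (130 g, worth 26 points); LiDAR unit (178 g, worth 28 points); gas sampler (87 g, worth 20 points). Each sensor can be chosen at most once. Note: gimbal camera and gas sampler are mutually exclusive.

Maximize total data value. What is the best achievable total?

353

The ratio ordering already packs tightly: acoustic recorder + radio tag reader + soil-moisture probe, 1110 g, 353.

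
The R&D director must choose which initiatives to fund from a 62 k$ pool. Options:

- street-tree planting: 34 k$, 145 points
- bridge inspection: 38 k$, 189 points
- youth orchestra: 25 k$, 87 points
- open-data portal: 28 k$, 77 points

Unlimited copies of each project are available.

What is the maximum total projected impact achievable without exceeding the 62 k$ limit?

232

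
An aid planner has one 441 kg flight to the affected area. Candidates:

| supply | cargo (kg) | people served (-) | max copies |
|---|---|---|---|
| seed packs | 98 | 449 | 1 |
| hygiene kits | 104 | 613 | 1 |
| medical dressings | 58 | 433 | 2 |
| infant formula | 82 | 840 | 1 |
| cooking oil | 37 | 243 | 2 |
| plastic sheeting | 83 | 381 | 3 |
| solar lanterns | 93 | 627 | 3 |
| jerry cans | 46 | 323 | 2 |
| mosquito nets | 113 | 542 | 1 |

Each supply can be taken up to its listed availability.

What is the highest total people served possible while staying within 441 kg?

Greedy by ratio would take 2×medical dressings + infant formula + cooking oil + solar lanterns + 2×jerry cans: 420 kg used, total 3222.
Replace cooking oil and jerry cans with solar lanterns: the trade gains 61 net, giving 3283 at 430 kg.
Every other selection either busts 441 kg or exceeds an availability limit or fails to beat 3283.

3283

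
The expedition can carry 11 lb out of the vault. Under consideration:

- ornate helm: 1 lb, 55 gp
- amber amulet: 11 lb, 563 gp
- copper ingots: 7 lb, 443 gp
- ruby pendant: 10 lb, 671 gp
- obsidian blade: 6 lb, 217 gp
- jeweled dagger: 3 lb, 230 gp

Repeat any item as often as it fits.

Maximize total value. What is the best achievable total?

Ranking by ratio (value/lb): jeweled dagger 76.67, ruby pendant 67.10, copper ingots 63.29.
2×ornate helm + 3×jeweled dagger uses 11 of the 11 lb and totals 800.

800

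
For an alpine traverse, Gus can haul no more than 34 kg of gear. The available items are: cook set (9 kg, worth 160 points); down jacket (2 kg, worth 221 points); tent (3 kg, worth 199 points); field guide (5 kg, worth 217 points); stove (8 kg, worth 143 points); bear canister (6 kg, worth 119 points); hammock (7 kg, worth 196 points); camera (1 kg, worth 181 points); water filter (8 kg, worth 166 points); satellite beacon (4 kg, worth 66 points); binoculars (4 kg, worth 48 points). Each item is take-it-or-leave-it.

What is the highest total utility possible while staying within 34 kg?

Density check — camera 181.00, down jacket 110.50, tent 66.33, field guide 43.40 are the best per kg.
Greedy by ratio would take down jacket + tent + field guide + bear canister + hammock + camera + water filter: 32 kg used, total 1299.
Dropping bear canister frees 6 kg; slotting in stove (8 kg) lifts the total to 1323 at 34 kg.
Next best is down jacket + tent + field guide + bear canister + hammock + camera + water filter at 1299 (32 kg) — short by 24.

1323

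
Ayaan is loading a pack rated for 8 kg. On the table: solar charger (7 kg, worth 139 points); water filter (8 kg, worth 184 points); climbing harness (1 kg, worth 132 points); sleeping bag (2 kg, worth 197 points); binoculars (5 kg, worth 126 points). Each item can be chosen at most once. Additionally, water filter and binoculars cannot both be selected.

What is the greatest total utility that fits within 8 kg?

455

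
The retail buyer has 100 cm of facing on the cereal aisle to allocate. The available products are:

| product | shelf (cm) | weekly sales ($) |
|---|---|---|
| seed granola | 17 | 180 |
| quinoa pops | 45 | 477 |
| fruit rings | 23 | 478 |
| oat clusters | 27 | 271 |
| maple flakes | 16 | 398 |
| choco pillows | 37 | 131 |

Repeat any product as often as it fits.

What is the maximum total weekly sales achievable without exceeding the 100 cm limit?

2388

Density check — maple flakes 24.88, fruit rings 20.78, quinoa pops 10.60 are the best per cm.
The ratio ordering already packs tightly: 6×maple flakes, 96 cm, 2388.
Nothing else within 100 cm beats 2388.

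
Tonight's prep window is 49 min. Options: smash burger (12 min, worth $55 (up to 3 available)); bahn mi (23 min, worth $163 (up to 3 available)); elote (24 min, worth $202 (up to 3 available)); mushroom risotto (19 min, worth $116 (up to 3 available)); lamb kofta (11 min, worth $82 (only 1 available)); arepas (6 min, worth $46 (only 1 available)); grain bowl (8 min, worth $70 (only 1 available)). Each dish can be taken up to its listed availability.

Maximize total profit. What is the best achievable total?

404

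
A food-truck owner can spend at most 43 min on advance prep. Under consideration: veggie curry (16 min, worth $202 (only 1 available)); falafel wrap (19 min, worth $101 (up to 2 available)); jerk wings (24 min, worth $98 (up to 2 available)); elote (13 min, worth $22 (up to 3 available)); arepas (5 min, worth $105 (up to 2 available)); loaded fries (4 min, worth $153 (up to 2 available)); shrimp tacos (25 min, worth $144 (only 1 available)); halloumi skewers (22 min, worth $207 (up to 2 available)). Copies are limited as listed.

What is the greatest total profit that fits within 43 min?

723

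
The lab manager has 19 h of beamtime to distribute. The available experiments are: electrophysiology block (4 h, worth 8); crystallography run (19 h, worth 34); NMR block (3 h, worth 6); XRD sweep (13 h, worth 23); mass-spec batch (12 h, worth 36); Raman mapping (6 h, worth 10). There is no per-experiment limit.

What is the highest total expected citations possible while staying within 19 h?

50

Density check — mass-spec batch 3.00, electrophysiology block 2.00, NMR block 2.00 are the best per h.
Taking electrophysiology block + NMR block + mass-spec batch: 19 h used, 50 in expected citations.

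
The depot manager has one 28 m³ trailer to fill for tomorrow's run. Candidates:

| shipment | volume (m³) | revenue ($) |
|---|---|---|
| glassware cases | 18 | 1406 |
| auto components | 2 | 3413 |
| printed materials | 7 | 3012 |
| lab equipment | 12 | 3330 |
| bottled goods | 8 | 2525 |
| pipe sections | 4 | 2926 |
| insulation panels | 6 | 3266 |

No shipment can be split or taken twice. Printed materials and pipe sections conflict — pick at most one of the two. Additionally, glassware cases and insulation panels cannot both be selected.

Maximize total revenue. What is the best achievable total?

13021

Density check — auto components 1706.50, pipe sections 731.50, insulation panels 544.33 are the best per m³.
Taking auto components + printed materials + lab equipment + insulation panels: 27 m³ used, 13021 in revenue.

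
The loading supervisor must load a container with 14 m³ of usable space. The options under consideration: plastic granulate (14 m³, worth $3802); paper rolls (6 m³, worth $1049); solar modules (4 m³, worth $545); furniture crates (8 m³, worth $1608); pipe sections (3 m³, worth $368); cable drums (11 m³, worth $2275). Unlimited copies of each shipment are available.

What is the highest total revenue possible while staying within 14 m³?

Plastic granulate uses 14 of the 14 m³ and totals 3802.
Nothing else within 14 m³ beats 3802.

3802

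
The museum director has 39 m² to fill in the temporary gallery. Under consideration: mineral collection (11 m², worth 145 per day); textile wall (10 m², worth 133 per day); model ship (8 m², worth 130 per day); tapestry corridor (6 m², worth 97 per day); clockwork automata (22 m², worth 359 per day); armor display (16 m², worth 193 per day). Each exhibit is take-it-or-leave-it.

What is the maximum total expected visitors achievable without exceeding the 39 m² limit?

Filling by ratio: model ship + tapestry corridor + clockwork automata for 586, with 3 m² left unused.
Replace model ship with mineral collection: the trade gains 15 net, giving 601 at 39 m².

601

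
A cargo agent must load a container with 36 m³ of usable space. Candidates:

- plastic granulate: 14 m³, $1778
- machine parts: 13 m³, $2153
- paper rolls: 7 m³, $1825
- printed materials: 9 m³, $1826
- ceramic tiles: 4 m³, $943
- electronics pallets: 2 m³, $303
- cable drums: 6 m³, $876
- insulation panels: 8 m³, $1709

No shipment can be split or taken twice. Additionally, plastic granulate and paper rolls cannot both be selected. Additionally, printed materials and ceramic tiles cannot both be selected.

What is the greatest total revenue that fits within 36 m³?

Density check — paper rolls 260.71, ceramic tiles 235.75, insulation panels 213.62, printed materials 202.89 are the best per m³.
Machine parts + paper rolls + ceramic tiles + electronics pallets + insulation panels uses 34 of the 36 m³ and totals 6933.
Nothing else feasible within 36 m³ beats 6933.

6933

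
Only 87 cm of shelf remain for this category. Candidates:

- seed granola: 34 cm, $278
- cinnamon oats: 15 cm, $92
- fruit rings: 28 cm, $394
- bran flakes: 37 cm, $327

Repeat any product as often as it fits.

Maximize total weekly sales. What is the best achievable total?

1182

The ratio ordering already packs tightly: 3×fruit rings, 84 cm, 1182.
No other feasible combination exceeds 1182.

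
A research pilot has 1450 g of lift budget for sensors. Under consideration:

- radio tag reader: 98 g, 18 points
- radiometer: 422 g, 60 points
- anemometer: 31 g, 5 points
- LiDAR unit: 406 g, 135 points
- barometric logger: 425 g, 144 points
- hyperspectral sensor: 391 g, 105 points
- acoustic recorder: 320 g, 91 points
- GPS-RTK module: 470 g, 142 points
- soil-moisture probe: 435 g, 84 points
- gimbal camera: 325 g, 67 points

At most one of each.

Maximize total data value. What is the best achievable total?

444

Density check — barometric logger 0.34, LiDAR unit 0.33, GPS-RTK module 0.30 are the best per g.
Best packing: radio tag reader + anemometer + LiDAR unit + barometric logger + GPS-RTK module — 1430 g, 444 total.
The closest alternative, radio tag reader + LiDAR unit + barometric logger + GPS-RTK module, reaches only 439.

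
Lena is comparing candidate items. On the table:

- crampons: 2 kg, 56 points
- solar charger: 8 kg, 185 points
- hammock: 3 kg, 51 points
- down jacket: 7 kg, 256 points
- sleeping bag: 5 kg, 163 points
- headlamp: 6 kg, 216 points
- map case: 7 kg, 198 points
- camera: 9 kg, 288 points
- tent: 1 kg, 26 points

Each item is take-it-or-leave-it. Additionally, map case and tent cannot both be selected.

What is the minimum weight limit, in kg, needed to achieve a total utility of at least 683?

Look for the lowest-weight combination reaching 683.
crampons + down jacket + sleeping bag + headlamp: 691 utility at 20 kg.
Below 20 kg the best achievable stays under 683.

20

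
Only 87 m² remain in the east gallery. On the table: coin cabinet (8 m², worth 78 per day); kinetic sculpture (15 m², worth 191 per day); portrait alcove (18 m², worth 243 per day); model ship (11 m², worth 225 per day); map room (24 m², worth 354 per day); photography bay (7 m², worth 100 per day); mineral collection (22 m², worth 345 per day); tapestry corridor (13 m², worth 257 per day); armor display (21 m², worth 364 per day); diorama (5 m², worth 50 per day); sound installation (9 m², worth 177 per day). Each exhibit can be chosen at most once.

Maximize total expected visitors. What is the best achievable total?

1477

Ranking by ratio (expected visitors/m²): model ship 20.45, tapestry corridor 19.77, sound installation 19.67.
Filling by ratio: model ship + photography bay + mineral collection + tapestry corridor + armor display + sound installation for 1468, with 4 m² left unused.
The 22 m² tied up in mineral collection is better spent on map room — total rises to 1477 (85 m²).
The spare 2 m² is too small for any remaining exhibit, and no exchange beats 1477.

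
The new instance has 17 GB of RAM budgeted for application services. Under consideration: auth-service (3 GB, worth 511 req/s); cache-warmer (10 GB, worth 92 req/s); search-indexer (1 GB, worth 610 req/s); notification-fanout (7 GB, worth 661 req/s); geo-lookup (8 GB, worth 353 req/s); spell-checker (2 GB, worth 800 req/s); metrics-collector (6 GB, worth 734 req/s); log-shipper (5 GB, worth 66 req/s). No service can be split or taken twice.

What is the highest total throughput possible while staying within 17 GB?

2805

Greedy by ratio would take auth-service + search-indexer + spell-checker + metrics-collector + log-shipper: 17 GB used, total 2721.
The 8 GB tied up in auth-service and log-shipper is better spent on notification-fanout — total rises to 2805 (16 GB).
No other feasible combination exceeds 2805.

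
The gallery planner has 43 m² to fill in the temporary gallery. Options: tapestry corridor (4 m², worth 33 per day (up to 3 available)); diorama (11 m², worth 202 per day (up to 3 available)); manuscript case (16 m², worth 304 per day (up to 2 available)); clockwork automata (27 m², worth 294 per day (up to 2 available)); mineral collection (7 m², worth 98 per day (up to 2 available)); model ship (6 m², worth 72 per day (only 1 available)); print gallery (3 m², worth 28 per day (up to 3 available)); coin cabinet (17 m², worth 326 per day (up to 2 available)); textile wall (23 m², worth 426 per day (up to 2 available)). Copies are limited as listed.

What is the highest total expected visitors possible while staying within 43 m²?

By expected visitors per m²: coin cabinet 19.18, manuscript case 19.00, textile wall 18.52 lead.
A density-first pass picks mineral collection + 2×coin cabinet — 750 at 41 m².
Dropping mineral collection and 2×coin cabinet frees 41 m²; slotting in diorama + 2×manuscript case (43 m²) lifts the total to 810 at 43 m².

810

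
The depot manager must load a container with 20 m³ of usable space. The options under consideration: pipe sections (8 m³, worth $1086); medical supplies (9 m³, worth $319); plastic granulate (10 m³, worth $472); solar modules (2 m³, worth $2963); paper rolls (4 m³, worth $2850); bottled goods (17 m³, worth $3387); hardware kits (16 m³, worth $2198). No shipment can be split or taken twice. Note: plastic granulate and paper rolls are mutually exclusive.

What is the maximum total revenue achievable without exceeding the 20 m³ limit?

6899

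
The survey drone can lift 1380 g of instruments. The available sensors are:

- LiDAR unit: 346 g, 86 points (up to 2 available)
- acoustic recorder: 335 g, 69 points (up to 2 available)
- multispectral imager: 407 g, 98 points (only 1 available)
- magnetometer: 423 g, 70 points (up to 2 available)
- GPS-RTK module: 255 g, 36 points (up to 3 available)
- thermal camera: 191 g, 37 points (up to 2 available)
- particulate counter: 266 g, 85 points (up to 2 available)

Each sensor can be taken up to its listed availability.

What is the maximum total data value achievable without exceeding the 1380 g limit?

355

By data value per g: particulate counter 0.32, LiDAR unit 0.25, multispectral imager 0.24, acoustic recorder 0.21 lead.
The ratio heuristic lands on 2×LiDAR unit + 2×particulate counter (342) but leaves 156 g idle.
Replace particulate counter with multispectral imager: the trade gains 13 net, giving 355 at 1365 g.
That's the maximum — no swap from here does better than 355.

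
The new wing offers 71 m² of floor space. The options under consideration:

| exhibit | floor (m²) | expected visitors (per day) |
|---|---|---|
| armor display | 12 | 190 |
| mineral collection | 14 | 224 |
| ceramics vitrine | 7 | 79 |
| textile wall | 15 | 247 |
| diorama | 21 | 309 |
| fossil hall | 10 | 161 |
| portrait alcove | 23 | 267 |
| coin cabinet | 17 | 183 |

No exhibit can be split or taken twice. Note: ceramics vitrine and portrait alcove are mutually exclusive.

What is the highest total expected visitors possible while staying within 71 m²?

1049

Taking the top-ratio exhibits first gives armor display + mineral collection + ceramics vitrine + textile wall + fossil hall for 901 (58 m²).
Replace fossil hall with diorama: the trade gains 148 net, giving 1049 at 69 m².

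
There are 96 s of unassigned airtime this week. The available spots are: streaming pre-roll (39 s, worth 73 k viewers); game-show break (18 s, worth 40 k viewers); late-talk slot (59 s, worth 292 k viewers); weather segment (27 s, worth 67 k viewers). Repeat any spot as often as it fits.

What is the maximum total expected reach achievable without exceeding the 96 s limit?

Taking the top-ratio spots first gives late-talk slot + weather segment for 359 (86 s).
The 27 s tied up in weather segment is better spent on 2×game-show break — total rises to 372 (95 s).
No other feasible combination exceeds 372.

372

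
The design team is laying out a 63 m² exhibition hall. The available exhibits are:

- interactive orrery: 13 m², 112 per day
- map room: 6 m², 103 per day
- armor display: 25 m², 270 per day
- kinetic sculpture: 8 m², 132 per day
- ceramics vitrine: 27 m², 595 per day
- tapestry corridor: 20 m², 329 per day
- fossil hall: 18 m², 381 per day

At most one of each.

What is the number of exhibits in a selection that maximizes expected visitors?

4

The maximum expected visitors within 63 m² is 1211.
For example map room + kinetic sculpture + ceramics vitrine + fossil hall achieves it, using 59 m².
Any selection reaching 1211 contains exactly 4 exhibits.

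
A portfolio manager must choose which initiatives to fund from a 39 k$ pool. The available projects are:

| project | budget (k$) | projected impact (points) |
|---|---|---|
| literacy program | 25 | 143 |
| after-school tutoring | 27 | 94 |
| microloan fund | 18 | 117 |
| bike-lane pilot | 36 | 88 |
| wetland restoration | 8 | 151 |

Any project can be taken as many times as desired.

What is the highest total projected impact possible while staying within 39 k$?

604

Ranking by ratio (projected impact/k$): wetland restoration 18.88, microloan fund 6.50, literacy program 5.72, after-school tutoring 3.48.
Best packing: 4×wetland restoration — 32 k$, 604 total.
That's the maximum — no swap from here does better than 604.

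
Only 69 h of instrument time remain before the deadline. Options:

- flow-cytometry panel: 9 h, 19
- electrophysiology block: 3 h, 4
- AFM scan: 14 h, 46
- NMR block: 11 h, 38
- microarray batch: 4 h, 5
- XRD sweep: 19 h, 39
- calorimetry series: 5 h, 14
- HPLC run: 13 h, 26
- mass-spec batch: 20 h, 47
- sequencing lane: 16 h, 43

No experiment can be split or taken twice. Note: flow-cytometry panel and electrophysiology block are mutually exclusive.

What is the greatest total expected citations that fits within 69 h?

By expected citations per h: NMR block 3.45, AFM scan 3.29, calorimetry series 2.80, sequencing lane 2.69 lead.
The ratio ordering already packs tightly: electrophysiology block + AFM scan + NMR block + calorimetry series + mass-spec batch + sequencing lane, 69 h, 192.
The closest alternative, AFM scan + NMR block + calorimetry series + mass-spec batch + sequencing lane, reaches only 188.

192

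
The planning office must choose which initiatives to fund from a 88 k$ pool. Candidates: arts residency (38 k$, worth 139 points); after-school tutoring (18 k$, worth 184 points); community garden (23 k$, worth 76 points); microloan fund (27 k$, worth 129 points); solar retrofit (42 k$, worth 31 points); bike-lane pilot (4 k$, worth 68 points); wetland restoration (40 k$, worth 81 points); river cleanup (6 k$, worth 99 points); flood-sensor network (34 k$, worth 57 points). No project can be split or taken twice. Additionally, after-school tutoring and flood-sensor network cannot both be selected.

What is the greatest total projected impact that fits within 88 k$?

Density check — bike-lane pilot 17.00, river cleanup 16.50, after-school tutoring 10.22, microloan fund 4.78 are the best per k$.
Taking after-school tutoring + community garden + microloan fund + bike-lane pilot + river cleanup: 78 k$ used, 556 in projected impact.
The closest alternative, arts residency + after-school tutoring + microloan fund + bike-lane pilot, reaches only 520.

556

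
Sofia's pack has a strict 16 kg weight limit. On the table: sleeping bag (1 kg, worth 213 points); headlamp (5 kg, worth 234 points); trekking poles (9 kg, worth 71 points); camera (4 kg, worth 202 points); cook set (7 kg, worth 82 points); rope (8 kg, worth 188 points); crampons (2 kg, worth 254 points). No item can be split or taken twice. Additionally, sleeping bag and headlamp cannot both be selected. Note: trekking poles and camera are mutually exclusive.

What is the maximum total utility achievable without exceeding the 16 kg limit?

Best packing: sleeping bag + camera + rope + crampons — 15 kg, 857 total.

857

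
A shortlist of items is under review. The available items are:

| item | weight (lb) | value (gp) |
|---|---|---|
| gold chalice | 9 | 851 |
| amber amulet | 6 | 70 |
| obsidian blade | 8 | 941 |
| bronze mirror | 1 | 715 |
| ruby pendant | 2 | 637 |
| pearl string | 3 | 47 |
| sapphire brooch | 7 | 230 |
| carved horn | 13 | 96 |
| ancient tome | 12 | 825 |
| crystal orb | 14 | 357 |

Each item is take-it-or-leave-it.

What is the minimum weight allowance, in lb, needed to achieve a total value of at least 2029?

Need the lightest bundle worth ≥ 2029.
obsidian blade + bronze mirror + ruby pendant: 2293 value at 11 lb.
Any bundle with less than 11 lb falls short of 2029.

11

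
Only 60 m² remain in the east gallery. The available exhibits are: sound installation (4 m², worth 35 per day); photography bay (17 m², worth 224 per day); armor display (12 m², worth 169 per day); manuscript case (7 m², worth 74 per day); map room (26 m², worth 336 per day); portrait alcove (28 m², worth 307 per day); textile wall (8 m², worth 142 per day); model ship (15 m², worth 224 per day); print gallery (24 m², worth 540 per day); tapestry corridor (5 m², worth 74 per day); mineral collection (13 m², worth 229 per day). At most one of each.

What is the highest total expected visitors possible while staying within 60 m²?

The ratio ordering already packs tightly: textile wall + model ship + print gallery + mineral collection, 60 m², 1135.
The closest alternative, armor display + textile wall + print gallery + mineral collection, reaches only 1080.

1135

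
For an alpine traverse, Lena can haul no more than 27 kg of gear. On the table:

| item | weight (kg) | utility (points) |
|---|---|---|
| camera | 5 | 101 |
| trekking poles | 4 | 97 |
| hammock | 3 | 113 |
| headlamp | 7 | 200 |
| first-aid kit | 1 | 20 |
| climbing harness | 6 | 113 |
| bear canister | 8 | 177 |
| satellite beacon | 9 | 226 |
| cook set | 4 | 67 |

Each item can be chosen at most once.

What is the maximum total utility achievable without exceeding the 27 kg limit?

A density-first pass picks trekking poles + hammock + headlamp + first-aid kit + satellite beacon — 656 at 24 kg.
Replace trekking poles and first-aid kit with bear canister: the trade gains 60 net, giving 716 at 27 kg.
That's the maximum — no swap from here does better than 716.

716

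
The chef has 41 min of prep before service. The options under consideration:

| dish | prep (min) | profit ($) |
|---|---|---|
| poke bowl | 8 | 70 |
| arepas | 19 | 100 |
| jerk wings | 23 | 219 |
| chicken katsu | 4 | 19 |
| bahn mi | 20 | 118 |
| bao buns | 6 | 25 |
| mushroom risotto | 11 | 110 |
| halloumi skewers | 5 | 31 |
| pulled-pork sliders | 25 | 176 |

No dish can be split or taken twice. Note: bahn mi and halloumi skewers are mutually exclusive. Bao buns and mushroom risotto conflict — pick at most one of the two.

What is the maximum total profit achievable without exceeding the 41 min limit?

360

Density check — mushroom risotto 10.00, jerk wings 9.52, poke bowl 8.75 are the best per min.
The ratio ordering already packs tightly: jerk wings + mushroom risotto + halloumi skewers, 39 min, 360.
Runner-up jerk wings + chicken katsu + mushroom risotto tops out at 348.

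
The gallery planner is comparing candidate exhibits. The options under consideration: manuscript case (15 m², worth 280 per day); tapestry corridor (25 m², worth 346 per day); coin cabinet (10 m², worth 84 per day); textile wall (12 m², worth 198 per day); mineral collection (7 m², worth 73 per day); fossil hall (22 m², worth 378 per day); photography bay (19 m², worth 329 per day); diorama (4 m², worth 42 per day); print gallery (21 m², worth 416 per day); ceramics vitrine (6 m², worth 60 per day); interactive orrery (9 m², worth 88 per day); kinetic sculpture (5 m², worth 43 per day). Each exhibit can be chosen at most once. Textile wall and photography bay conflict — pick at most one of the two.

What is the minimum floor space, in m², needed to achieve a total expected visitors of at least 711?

Need the lightest bundle worth ≥ 711.
photography bay + print gallery reaches 745 using 40 m².
Below 40 m² the best achievable stays under 711.

40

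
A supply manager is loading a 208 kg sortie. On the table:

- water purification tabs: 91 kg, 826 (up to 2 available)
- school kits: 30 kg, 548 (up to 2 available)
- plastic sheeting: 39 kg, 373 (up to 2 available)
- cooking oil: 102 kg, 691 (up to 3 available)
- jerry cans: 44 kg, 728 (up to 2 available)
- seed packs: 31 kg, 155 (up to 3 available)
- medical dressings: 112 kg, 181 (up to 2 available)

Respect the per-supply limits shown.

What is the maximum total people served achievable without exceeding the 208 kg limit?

By people served per kg: school kits 18.27, jerry cans 16.55, plastic sheeting 9.56, water purification tabs 9.08 lead.
Taking 2×school kits + plastic sheeting + 2×jerry cans: 187 kg used, 2925 in people served.

2925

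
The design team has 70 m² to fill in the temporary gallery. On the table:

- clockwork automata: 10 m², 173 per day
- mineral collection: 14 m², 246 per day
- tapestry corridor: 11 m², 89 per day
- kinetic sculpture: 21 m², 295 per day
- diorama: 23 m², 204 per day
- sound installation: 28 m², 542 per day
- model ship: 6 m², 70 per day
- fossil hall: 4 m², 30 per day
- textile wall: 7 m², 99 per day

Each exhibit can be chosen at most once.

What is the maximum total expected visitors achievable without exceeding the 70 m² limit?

Density check — sound installation 19.36, mineral collection 17.57, clockwork automata 17.30 are the best per m².
Taking the top-ratio exhibits first gives clockwork automata + mineral collection + sound installation + model ship + fossil hall + textile wall for 1160 (69 m²).
Replace clockwork automata and model ship and fossil hall with kinetic sculpture: the trade gains 22 net, giving 1182 at 70 m².
Next best is clockwork automata + mineral collection + sound installation + model ship + fossil hall + textile wall at 1160 (69 m²) — short by 22.

1182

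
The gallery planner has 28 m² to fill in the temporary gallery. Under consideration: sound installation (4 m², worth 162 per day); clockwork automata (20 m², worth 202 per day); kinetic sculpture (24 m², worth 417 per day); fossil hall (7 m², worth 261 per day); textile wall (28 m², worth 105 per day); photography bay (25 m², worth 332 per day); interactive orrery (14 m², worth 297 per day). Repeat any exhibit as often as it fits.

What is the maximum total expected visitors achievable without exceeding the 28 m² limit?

Ranking by ratio (expected visitors/m²): sound installation 40.50, fossil hall 37.29, interactive orrery 21.21, kinetic sculpture 17.38.
The ratio ordering already packs tightly: 7×sound installation, 28 m², 1134.

1134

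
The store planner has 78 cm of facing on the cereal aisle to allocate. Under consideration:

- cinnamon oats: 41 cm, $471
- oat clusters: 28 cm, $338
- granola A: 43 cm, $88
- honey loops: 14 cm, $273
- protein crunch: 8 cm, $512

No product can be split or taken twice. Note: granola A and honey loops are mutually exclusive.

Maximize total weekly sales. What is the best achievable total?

Filling by ratio: oat clusters + honey loops + protein crunch for 1123, with 28 cm left unused.
Dropping honey loops frees 14 cm; slotting in cinnamon oats (41 cm) lifts the total to 1321 at 77 cm.
Next best is cinnamon oats + honey loops + protein crunch at 1256 (63 cm) — short by 65.

1321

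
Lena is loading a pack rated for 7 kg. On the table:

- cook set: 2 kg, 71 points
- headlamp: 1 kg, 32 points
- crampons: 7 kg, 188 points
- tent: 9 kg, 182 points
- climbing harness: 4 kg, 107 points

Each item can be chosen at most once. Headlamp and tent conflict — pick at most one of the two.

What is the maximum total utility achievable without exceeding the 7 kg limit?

210

Taking cook set + headlamp + climbing harness: 7 kg used, 210 in utility.
That's the maximum — no feasible swap from here does better than 210.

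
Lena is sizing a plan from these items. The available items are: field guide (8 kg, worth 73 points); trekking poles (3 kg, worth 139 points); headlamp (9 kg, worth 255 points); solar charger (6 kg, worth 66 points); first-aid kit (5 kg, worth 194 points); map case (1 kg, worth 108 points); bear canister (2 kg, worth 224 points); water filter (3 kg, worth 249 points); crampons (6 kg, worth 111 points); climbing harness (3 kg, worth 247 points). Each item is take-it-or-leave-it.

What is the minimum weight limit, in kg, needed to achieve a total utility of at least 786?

9

Need the lightest bundle worth ≥ 786.
Taking map case + bear canister + water filter + climbing harness gives 828 (≥ 786) for 9 kg.
Any bundle with less than 9 kg falls short of 786.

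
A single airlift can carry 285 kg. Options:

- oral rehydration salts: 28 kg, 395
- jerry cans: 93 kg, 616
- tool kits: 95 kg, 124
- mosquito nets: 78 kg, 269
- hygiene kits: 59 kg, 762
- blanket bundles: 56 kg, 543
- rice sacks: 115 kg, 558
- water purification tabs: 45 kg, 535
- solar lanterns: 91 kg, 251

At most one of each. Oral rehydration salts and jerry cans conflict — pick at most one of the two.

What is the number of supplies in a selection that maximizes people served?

Best achievable people served is 2504.
oral rehydration salts + mosquito nets + hygiene kits + blanket bundles + water purification tabs hits 2504 at 266 kg.
Every optimal selection uses 5 supplies.

5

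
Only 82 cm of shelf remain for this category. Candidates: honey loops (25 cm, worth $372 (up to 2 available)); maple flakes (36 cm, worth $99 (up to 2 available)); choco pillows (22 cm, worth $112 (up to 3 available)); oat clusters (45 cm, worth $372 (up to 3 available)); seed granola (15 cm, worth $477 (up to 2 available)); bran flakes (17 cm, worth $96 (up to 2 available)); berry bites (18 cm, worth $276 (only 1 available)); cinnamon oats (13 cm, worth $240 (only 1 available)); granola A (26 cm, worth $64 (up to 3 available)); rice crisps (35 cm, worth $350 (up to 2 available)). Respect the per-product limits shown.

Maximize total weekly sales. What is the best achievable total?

1698

Density check — seed granola 31.80, cinnamon oats 18.46, berry bites 15.33, honey loops 14.88 are the best per cm.
The ratio heuristic lands on 2×seed granola + bran flakes + berry bites + cinnamon oats (1566) but leaves 4 cm idle.
Replace bran flakes and berry bites and cinnamon oats with 2×honey loops: the trade gains 132 net, giving 1698 at 80 cm.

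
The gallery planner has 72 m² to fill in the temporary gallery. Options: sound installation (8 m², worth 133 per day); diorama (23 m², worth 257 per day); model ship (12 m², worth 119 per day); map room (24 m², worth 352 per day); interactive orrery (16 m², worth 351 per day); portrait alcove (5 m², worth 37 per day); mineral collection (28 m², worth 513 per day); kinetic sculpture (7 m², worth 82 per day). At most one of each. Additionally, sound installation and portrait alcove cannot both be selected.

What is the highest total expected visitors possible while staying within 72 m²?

Greedy by ratio would take sound installation + model ship + interactive orrery + mineral collection + kinetic sculpture: 71 m² used, total 1198.
Replace sound installation and model ship and kinetic sculpture with map room: the trade gains 18 net, giving 1216 at 68 m².
The closest alternative, sound installation + model ship + interactive orrery + mineral collection + kinetic sculpture, reaches only 1198.

1216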